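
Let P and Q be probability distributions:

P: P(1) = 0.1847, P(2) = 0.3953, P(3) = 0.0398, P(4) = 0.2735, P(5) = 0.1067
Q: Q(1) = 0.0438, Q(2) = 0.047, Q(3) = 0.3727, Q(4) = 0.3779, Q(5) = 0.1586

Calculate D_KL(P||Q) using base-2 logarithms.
1.2809 bits

D_KL(P||Q) = Σ P(x) log₂(P(x)/Q(x))

Computing term by term:
  P(1)·log₂(P(1)/Q(1)) = 0.1847·log₂(0.1847/0.0438) = 0.38347
  P(2)·log₂(P(2)/Q(2)) = 0.3953·log₂(0.3953/0.047) = 1.21445
  P(3)·log₂(P(3)/Q(3)) = 0.0398·log₂(0.0398/0.3727) = -0.12844
  P(4)·log₂(P(4)/Q(4)) = 0.2735·log₂(0.2735/0.3779) = -0.12758
  P(5)·log₂(P(5)/Q(5)) = 0.1067·log₂(0.1067/0.1586) = -0.06101

D_KL(P||Q) = 0.38347 + 1.21445 - 0.12844 - 0.12758 - 0.06101 = 1.28089 ≈ 1.2809 bits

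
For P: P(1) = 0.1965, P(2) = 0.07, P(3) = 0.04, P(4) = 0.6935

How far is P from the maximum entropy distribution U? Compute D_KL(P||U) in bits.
0.7182 bits

U(i) = 1/4 for all i

D_KL(P||U) = Σ P(x) log₂(P(x) / (1/4))
           = Σ P(x) log₂(P(x)) + log₂(4)
           = log₂(4) - H(P)

H(P) = -Σ P(x) log₂(P(x)):
  -P(1)·log₂(P(1)) = -(0.1965)·log₂(0.1965) = 0.46126
  -P(2)·log₂(P(2)) = -(0.07)·log₂(0.07) = 0.26856
  -P(3)·log₂(P(3)) = -(0.04)·log₂(0.04) = 0.18575
  -P(4)·log₂(P(4)) = -(0.6935)·log₂(0.6935) = 0.36619
H(P) = 0.46126 + 0.26856 + 0.18575 + 0.36619 = 1.28176 bits

log₂(4) = 2.00000 bits

D_KL(P||U) = 2.00000 - 1.28176 = 0.71824 ≈ 0.7182 bits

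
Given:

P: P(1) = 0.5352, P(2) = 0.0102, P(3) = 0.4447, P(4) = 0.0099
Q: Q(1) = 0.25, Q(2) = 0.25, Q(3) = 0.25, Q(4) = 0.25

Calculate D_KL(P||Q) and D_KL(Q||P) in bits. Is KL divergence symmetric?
D_KL(P||Q) = 0.8640 bits, D_KL(Q||P) = 1.8361 bits. No, KL divergence is not symmetric.

D_KL(P||Q) = Σ P(x) log₂(P(x)/Q(x))

Computing term by term:
  P(1)·log₂(P(1)/Q(1)) = 0.5352·log₂(0.5352/0.25) = 0.58773
  P(2)·log₂(P(2)/Q(2)) = 0.0102·log₂(0.0102/0.25) = -0.04708
  P(3)·log₂(P(3)/Q(3)) = 0.4447·log₂(0.4447/0.25) = 0.36950
  P(4)·log₂(P(4)/Q(4)) = 0.0099·log₂(0.0099/0.25) = -0.04612

D_KL(P||Q) = 0.58773 - 0.04708 + 0.36950 - 0.04612 = 0.86403 ≈ 0.8640 bits

D_KL(Q||P) = Σ Q(x) log₂(Q(x)/P(x))

Computing term by term:
  Q(1)·log₂(Q(1)/P(1)) = 0.25·log₂(0.25/0.5352) = -0.27454
  Q(2)·log₂(Q(2)/P(2)) = 0.25·log₂(0.25/0.0102) = 1.15382
  Q(3)·log₂(Q(3)/P(3)) = 0.25·log₂(0.25/0.4447) = -0.20773
  Q(4)·log₂(Q(4)/P(4)) = 0.25·log₂(0.25/0.0099) = 1.16459

D_KL(Q||P) = -0.27454 + 1.15382 - 0.20773 + 1.16459 = 1.83614 ≈ 1.8361 bits

These are NOT equal (difference: 0.9721 bits). KL divergence is asymmetric: D_KL(P||Q) ≠ D_KL(Q||P) in general.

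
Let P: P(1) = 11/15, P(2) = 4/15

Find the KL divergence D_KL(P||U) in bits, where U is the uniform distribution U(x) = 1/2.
0.1634 bits

U(i) = 1/2 for all i

D_KL(P||U) = Σ P(x) log₂(P(x) / (1/2))
           = Σ P(x) log₂(P(x)) + log₂(2)
           = log₂(2) - H(P)

H(P) = -Σ P(x) log₂(P(x)):
  -P(1)·log₂(P(1)) = -(11/15)·log₂(11/15) = 0.32814
  -P(2)·log₂(P(2)) = -(4/15)·log₂(4/15) = 0.50850
H(P) = 0.32814 + 0.50850 = 0.83664 bits

log₂(2) = 1.00000 bits

D_KL(P||U) = 1.00000 - 0.83664 = 0.16336 ≈ 0.1634 bits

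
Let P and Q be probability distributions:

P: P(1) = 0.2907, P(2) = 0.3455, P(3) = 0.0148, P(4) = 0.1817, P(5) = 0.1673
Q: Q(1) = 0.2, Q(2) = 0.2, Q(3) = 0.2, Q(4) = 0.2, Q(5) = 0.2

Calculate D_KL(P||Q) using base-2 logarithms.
0.3055 bits

D_KL(P||Q) = Σ P(x) log₂(P(x)/Q(x))

Computing term by term:
  P(1)·log₂(P(1)/Q(1)) = 0.2907·log₂(0.2907/0.2) = 0.15684
  P(2)·log₂(P(2)/Q(2)) = 0.3455·log₂(0.3455/0.2) = 0.27249
  P(3)·log₂(P(3)/Q(3)) = 0.0148·log₂(0.0148/0.2) = -0.05559
  P(4)·log₂(P(4)/Q(4)) = 0.1817·log₂(0.1817/0.2) = -0.02515
  P(5)·log₂(P(5)/Q(5)) = 0.1673·log₂(0.1673/0.2) = -0.04309

D_KL(P||Q) = 0.15684 + 0.27249 - 0.05559 - 0.02515 - 0.04309 = 0.30550 ≈ 0.3055 bits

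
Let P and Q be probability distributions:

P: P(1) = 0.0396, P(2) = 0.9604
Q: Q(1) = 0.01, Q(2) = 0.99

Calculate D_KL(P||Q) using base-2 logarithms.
0.0366 bits

D_KL(P||Q) = Σ P(x) log₂(P(x)/Q(x))

Computing term by term:
  P(1)·log₂(P(1)/Q(1)) = 0.0396·log₂(0.0396/0.01) = 0.07863
  P(2)·log₂(P(2)/Q(2)) = 0.9604·log₂(0.9604/0.99) = -0.04206

D_KL(P||Q) = 0.07863 - 0.04206 = 0.03657 ≈ 0.0366 bits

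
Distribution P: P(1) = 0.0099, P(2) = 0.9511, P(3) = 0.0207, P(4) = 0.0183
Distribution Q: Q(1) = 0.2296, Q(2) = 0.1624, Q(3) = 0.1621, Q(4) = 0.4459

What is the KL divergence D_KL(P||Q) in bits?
2.2347 bits

D_KL(P||Q) = Σ P(x) log₂(P(x)/Q(x))

Computing term by term:
  P(1)·log₂(P(1)/Q(1)) = 0.0099·log₂(0.0099/0.2296) = -0.04490
  P(2)·log₂(P(2)/Q(2)) = 0.9511·log₂(0.9511/0.1624) = 2.42535
  P(3)·log₂(P(3)/Q(3)) = 0.0207·log₂(0.0207/0.1621) = -0.06146
  P(4)·log₂(P(4)/Q(4)) = 0.0183·log₂(0.0183/0.4459) = -0.08430

D_KL(P||Q) = -0.04490 + 2.42535 - 0.06146 - 0.08430 = 2.23469 ≈ 2.2347 bits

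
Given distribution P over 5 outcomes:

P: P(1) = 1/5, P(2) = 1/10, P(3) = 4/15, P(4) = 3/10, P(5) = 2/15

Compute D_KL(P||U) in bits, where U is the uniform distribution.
0.1082 bits

U(i) = 1/5 for all i

D_KL(P||U) = Σ P(x) log₂(P(x) / (1/5))
           = Σ P(x) log₂(P(x)) + log₂(5)
           = log₂(5) - H(P)

H(P) = -Σ P(x) log₂(P(x)):
  -P(1)·log₂(P(1)) = -(1/5)·log₂(1/5) = 0.46439
  -P(2)·log₂(P(2)) = -(1/10)·log₂(1/10) = 0.33219
  -P(3)·log₂(P(3)) = -(4/15)·log₂(4/15) = 0.50850
  -P(4)·log₂(P(4)) = -(3/10)·log₂(3/10) = 0.52109
  -P(5)·log₂(P(5)) = -(2/15)·log₂(2/15) = 0.38759
H(P) = 0.46439 + 0.33219 + 0.50850 + 0.52109 + 0.38759 = 2.21376 bits

log₂(5) = 2.32193 bits

D_KL(P||U) = 2.32193 - 2.21376 = 0.10817 ≈ 0.1082 bits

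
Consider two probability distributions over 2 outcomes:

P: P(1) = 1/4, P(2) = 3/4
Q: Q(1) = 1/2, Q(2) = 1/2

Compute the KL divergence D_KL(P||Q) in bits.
0.1887 bits

D_KL(P||Q) = Σ P(x) log₂(P(x)/Q(x))

Computing term by term:
  P(1)·log₂(P(1)/Q(1)) = (1/4)·log₂((1/4)/(1/2)) = -0.25000
  P(2)·log₂(P(2)/Q(2)) = (3/4)·log₂((3/4)/(1/2)) = 0.43872

D_KL(P||Q) = -0.25000 + 0.43872 = 0.18872 ≈ 0.1887 bits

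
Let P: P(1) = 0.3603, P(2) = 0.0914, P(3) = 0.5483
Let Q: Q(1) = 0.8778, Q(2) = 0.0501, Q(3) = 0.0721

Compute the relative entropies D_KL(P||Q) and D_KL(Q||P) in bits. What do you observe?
D_KL(P||Q) = 1.2212 bits, D_KL(Q||P) = 0.8732 bits. The two directions give different values (D_KL(P||Q) exceeds D_KL(Q||P) by 0.3480 bits): KL divergence is asymmetric.

D_KL(P||Q) = Σ P(x) log₂(P(x)/Q(x))

Computing term by term:
  P(1)·log₂(P(1)/Q(1)) = 0.3603·log₂(0.3603/0.8778) = -0.46288
  P(2)·log₂(P(2)/Q(2)) = 0.0914·log₂(0.0914/0.0501) = 0.07928
  P(3)·log₂(P(3)/Q(3)) = 0.5483·log₂(0.5483/0.0721) = 1.60482

D_KL(P||Q) = -0.46288 + 0.07928 + 1.60482 = 1.22122 ≈ 1.2212 bits

D_KL(Q||P) = Σ Q(x) log₂(Q(x)/P(x))

Computing term by term:
  Q(1)·log₂(Q(1)/P(1)) = 0.8778·log₂(0.8778/0.3603) = 1.12770
  Q(2)·log₂(Q(2)/P(2)) = 0.0501·log₂(0.0501/0.0914) = -0.04346
  Q(3)·log₂(Q(3)/P(3)) = 0.0721·log₂(0.0721/0.5483) = -0.21103

D_KL(Q||P) = 1.12770 - 0.04346 - 0.21103 = 0.87321 ≈ 0.8732 bits

These are NOT equal (difference: 0.3480 bits). KL divergence is asymmetric: D_KL(P||Q) ≠ D_KL(Q||P) in general.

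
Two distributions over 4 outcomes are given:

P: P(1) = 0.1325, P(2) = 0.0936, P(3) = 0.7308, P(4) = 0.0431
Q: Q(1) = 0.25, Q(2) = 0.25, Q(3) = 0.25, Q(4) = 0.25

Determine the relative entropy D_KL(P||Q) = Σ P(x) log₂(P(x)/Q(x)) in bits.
0.7676 bits

D_KL(P||Q) = Σ P(x) log₂(P(x)/Q(x))

Computing term by term:
  P(1)·log₂(P(1)/Q(1)) = 0.1325·log₂(0.1325/0.25) = -0.12136
  P(2)·log₂(P(2)/Q(2)) = 0.0936·log₂(0.0936/0.25) = -0.13266
  P(3)·log₂(P(3)/Q(3)) = 0.7308·log₂(0.7308/0.25) = 1.13095
  P(4)·log₂(P(4)/Q(4)) = 0.0431·log₂(0.0431/0.25) = -0.10931

D_KL(P||Q) = -0.12136 - 0.13266 + 1.13095 - 0.10931 = 0.76762 ≈ 0.7676 bits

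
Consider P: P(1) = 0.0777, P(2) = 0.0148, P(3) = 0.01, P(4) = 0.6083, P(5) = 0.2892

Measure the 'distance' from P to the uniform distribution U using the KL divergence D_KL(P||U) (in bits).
0.9253 bits

U(i) = 1/5 for all i

D_KL(P||U) = Σ P(x) log₂(P(x) / (1/5))
           = Σ P(x) log₂(P(x)) + log₂(5)
           = log₂(5) - H(P)

H(P) = -Σ P(x) log₂(P(x)):
  -P(1)·log₂(P(1)) = -(0.0777)·log₂(0.0777) = 0.28640
  -P(2)·log₂(P(2)) = -(0.0148)·log₂(0.0148) = 0.08996
  -P(3)·log₂(P(3)) = -(0.01)·log₂(0.01) = 0.06644
  -P(4)·log₂(P(4)) = -(0.6083)·log₂(0.6083) = 0.43624
  -P(5)·log₂(P(5)) = -(0.2892)·log₂(0.2892) = 0.51763
H(P) = 0.28640 + 0.08996 + 0.06644 + 0.43624 + 0.51763 = 1.39667 bits

log₂(5) = 2.32193 bits

D_KL(P||U) = 2.32193 - 1.39667 = 0.92526 ≈ 0.9253 bits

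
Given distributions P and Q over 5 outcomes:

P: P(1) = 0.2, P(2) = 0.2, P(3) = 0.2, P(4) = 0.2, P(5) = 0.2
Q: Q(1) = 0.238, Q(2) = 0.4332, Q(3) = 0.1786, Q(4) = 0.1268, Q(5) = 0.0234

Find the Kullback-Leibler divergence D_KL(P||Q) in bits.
0.5100 bits

D_KL(P||Q) = Σ P(x) log₂(P(x)/Q(x))

Computing term by term:
  P(1)·log₂(P(1)/Q(1)) = 0.2·log₂(0.2/0.238) = -0.05019
  P(2)·log₂(P(2)/Q(2)) = 0.2·log₂(0.2/0.4332) = -0.22301
  P(3)·log₂(P(3)/Q(3)) = 0.2·log₂(0.2/0.1786) = 0.03265
  P(4)·log₂(P(4)/Q(4)) = 0.2·log₂(0.2/0.1268) = 0.13149
  P(5)·log₂(P(5)/Q(5)) = 0.2·log₂(0.2/0.0234) = 0.61908

D_KL(P||Q) = -0.05019 - 0.22301 + 0.03265 + 0.13149 + 0.61908 = 0.51002 ≈ 0.5100 bits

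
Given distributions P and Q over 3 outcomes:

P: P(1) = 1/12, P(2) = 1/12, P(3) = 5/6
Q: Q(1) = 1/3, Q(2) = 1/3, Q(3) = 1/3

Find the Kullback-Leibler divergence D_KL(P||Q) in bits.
0.7683 bits

D_KL(P||Q) = Σ P(x) log₂(P(x)/Q(x))

Computing term by term:
  P(1)·log₂(P(1)/Q(1)) = (1/12)·log₂((1/12)/(1/3)) = -0.16667
  P(2)·log₂(P(2)/Q(2)) = (1/12)·log₂((1/12)/(1/3)) = -0.16667
  P(3)·log₂(P(3)/Q(3)) = (5/6)·log₂((5/6)/(1/3)) = 1.10161

D_KL(P||Q) = -0.16667 - 0.16667 + 1.10161 = 0.76827 ≈ 0.7683 bits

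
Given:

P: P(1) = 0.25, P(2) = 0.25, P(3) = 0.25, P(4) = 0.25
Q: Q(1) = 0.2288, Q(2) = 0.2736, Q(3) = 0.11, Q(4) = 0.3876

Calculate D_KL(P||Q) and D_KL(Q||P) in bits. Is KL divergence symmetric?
D_KL(P||Q) = 0.1374 bits, D_KL(Q||P) = 0.1213 bits. No, KL divergence is not symmetric.

D_KL(P||Q) = Σ P(x) log₂(P(x)/Q(x))

Computing term by term:
  P(1)·log₂(P(1)/Q(1)) = 0.25·log₂(0.25/0.2288) = 0.03196
  P(2)·log₂(P(2)/Q(2)) = 0.25·log₂(0.25/0.2736) = -0.03254
  P(3)·log₂(P(3)/Q(3)) = 0.25·log₂(0.25/0.11) = 0.29611
  P(4)·log₂(P(4)/Q(4)) = 0.25·log₂(0.25/0.3876) = -0.15816

D_KL(P||Q) = 0.03196 - 0.03254 + 0.29611 - 0.15816 = 0.13737 ≈ 0.1374 bits

D_KL(Q||P) = Σ Q(x) log₂(Q(x)/P(x))

Computing term by term:
  Q(1)·log₂(Q(1)/P(1)) = 0.2288·log₂(0.2288/0.25) = -0.02925
  Q(2)·log₂(Q(2)/P(2)) = 0.2736·log₂(0.2736/0.25) = 0.03561
  Q(3)·log₂(Q(3)/P(3)) = 0.11·log₂(0.11/0.25) = -0.13029
  Q(4)·log₂(Q(4)/P(4)) = 0.3876·log₂(0.3876/0.25) = 0.24521

D_KL(Q||P) = -0.02925 + 0.03561 - 0.13029 + 0.24521 = 0.12128 ≈ 0.1213 bits

These are NOT equal (difference: 0.0161 bits). KL divergence is asymmetric: D_KL(P||Q) ≠ D_KL(Q||P) in general.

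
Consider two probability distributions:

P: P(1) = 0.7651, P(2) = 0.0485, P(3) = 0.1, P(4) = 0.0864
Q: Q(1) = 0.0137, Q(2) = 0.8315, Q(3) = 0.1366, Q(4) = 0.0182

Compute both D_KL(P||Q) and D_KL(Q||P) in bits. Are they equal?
D_KL(P||Q) = 4.3905 bits, D_KL(Q||P) = 3.3499 bits. No, they are not equal.

D_KL(P||Q) = Σ P(x) log₂(P(x)/Q(x))

Computing term by term:
  P(1)·log₂(P(1)/Q(1)) = 0.7651·log₂(0.7651/0.0137) = 4.44018
  P(2)·log₂(P(2)/Q(2)) = 0.0485·log₂(0.0485/0.8315) = -0.19883
  P(3)·log₂(P(3)/Q(3)) = 0.1·log₂(0.1/0.1366) = -0.04500
  P(4)·log₂(P(4)/Q(4)) = 0.0864·log₂(0.0864/0.0182) = 0.19415

D_KL(P||Q) = 4.44018 - 0.19883 - 0.04500 + 0.19415 = 4.39050 ≈ 4.3905 bits

D_KL(Q||P) = Σ Q(x) log₂(Q(x)/P(x))

Computing term by term:
  Q(1)·log₂(Q(1)/P(1)) = 0.0137·log₂(0.0137/0.7651) = -0.07951
  Q(2)·log₂(Q(2)/P(2)) = 0.8315·log₂(0.8315/0.0485) = 3.40887
  Q(3)·log₂(Q(3)/P(3)) = 0.1366·log₂(0.1366/0.1) = 0.06146
  Q(4)·log₂(Q(4)/P(4)) = 0.0182·log₂(0.0182/0.0864) = -0.04090

D_KL(Q||P) = -0.07951 + 3.40887 + 0.06146 - 0.04090 = 3.34992 ≈ 3.3499 bits

These are NOT equal (difference: 1.0406 bits). KL divergence is asymmetric: D_KL(P||Q) ≠ D_KL(Q||P) in general.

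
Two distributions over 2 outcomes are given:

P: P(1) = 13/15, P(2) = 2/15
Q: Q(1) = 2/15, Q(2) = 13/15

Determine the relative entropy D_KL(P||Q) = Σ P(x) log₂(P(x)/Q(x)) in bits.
1.9803 bits

D_KL(P||Q) = Σ P(x) log₂(P(x)/Q(x))

Computing term by term:
  P(1)·log₂(P(1)/Q(1)) = (13/15)·log₂((13/15)/(2/15)) = 2.34038
  P(2)·log₂(P(2)/Q(2)) = (2/15)·log₂((2/15)/(13/15)) = -0.36006

D_KL(P||Q) = 2.34038 - 0.36006 = 1.98032 ≈ 1.9803 bits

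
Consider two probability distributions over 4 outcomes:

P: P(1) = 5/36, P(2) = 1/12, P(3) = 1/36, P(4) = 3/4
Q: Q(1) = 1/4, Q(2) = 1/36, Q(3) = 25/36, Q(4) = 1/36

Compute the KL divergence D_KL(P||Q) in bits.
3.4515 bits

D_KL(P||Q) = Σ P(x) log₂(P(x)/Q(x))

Computing term by term:
  P(1)·log₂(P(1)/Q(1)) = (5/36)·log₂((5/36)/(1/4)) = -0.11778
  P(2)·log₂(P(2)/Q(2)) = (1/12)·log₂((1/12)/(1/36)) = 0.13208
  P(3)·log₂(P(3)/Q(3)) = (1/36)·log₂((1/36)/(25/36)) = -0.12900
  P(4)·log₂(P(4)/Q(4)) = (3/4)·log₂((3/4)/(1/36)) = 3.56617

D_KL(P||Q) = -0.11778 + 0.13208 - 0.12900 + 3.56617 = 3.45147 ≈ 3.4515 bits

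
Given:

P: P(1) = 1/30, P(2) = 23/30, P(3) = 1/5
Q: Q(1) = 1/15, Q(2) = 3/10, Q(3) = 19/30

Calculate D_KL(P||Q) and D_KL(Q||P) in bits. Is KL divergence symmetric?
D_KL(P||Q) = 0.6719 bits, D_KL(Q||P) = 0.7138 bits. No, KL divergence is not symmetric.

D_KL(P||Q) = Σ P(x) log₂(P(x)/Q(x))

Computing term by term:
  P(1)·log₂(P(1)/Q(1)) = (1/30)·log₂((1/30)/(1/15)) = -0.03333
  P(2)·log₂(P(2)/Q(2)) = (23/30)·log₂((23/30)/(3/10)) = 1.03779
  P(3)·log₂(P(3)/Q(3)) = (1/5)·log₂((1/5)/(19/30)) = -0.33259

D_KL(P||Q) = -0.03333 + 1.03779 - 0.33259 = 0.67187 ≈ 0.6719 bits

D_KL(Q||P) = Σ Q(x) log₂(Q(x)/P(x))

Computing term by term:
  Q(1)·log₂(Q(1)/P(1)) = (1/15)·log₂((1/15)/(1/30)) = 0.06667
  Q(2)·log₂(Q(2)/P(2)) = (3/10)·log₂((3/10)/(23/30)) = -0.40609
  Q(3)·log₂(Q(3)/P(3)) = (19/30)·log₂((19/30)/(1/5)) = 1.05321

D_KL(Q||P) = 0.06667 - 0.40609 + 1.05321 = 0.71379 ≈ 0.7138 bits

These are NOT equal (difference: 0.0419 bits). KL divergence is asymmetric: D_KL(P||Q) ≠ D_KL(Q||P) in general.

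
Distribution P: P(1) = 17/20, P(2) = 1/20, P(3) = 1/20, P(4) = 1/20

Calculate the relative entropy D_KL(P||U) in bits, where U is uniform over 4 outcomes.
1.1524 bits

U(i) = 1/4 for all i

D_KL(P||U) = Σ P(x) log₂(P(x) / (1/4))
           = Σ P(x) log₂(P(x)) + log₂(4)
           = log₂(4) - H(P)

H(P) = -Σ P(x) log₂(P(x)):
  -P(1)·log₂(P(1)) = -(17/20)·log₂(17/20) = 0.19930
  -P(2)·log₂(P(2)) = -(1/20)·log₂(1/20) = 0.21610
  -P(3)·log₂(P(3)) = -(1/20)·log₂(1/20) = 0.21610
  -P(4)·log₂(P(4)) = -(1/20)·log₂(1/20) = 0.21610
H(P) = 0.19930 + 0.21610 + 0.21610 + 0.21610 = 0.84760 bits

log₂(4) = 2.00000 bits

D_KL(P||U) = 2.00000 - 0.84760 = 1.15240 ≈ 1.1524 bits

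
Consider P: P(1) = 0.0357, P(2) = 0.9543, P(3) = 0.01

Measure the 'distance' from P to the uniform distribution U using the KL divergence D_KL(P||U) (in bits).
1.2825 bits

U(i) = 1/3 for all i

D_KL(P||U) = Σ P(x) log₂(P(x) / (1/3))
           = Σ P(x) log₂(P(x)) + log₂(3)
           = log₂(3) - H(P)

H(P) = -Σ P(x) log₂(P(x)):
  -P(1)·log₂(P(1)) = -(0.0357)·log₂(0.0357) = 0.17164
  -P(2)·log₂(P(2)) = -(0.9543)·log₂(0.9543) = 0.06440
  -P(3)·log₂(P(3)) = -(0.01)·log₂(0.01) = 0.06644
H(P) = 0.17164 + 0.06440 + 0.06644 = 0.30248 bits

log₂(3) = 1.58496 bits

D_KL(P||U) = 1.58496 - 0.30248 = 1.28248 ≈ 1.2825 bits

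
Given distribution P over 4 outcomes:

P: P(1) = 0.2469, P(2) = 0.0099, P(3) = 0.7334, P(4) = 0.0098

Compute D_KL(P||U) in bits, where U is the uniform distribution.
1.0424 bits

U(i) = 1/4 for all i

D_KL(P||U) = Σ P(x) log₂(P(x) / (1/4))
           = Σ P(x) log₂(P(x)) + log₂(4)
           = log₂(4) - H(P)

H(P) = -Σ P(x) log₂(P(x)):
  -P(1)·log₂(P(1)) = -(0.2469)·log₂(0.2469) = 0.49824
  -P(2)·log₂(P(2)) = -(0.0099)·log₂(0.0099) = 0.06592
  -P(3)·log₂(P(3)) = -(0.7334)·log₂(0.7334) = 0.32807
  -P(4)·log₂(P(4)) = -(0.0098)·log₂(0.0098) = 0.06540
H(P) = 0.49824 + 0.06592 + 0.32807 + 0.06540 = 0.95763 bits

log₂(4) = 2.00000 bits

D_KL(P||U) = 2.00000 - 0.95763 = 1.04237 ≈ 1.0424 bits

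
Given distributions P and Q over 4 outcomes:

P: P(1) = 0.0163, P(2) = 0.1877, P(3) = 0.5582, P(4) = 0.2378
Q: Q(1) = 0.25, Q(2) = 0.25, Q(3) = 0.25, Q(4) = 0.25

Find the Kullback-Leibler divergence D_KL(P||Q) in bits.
0.4879 bits

D_KL(P||Q) = Σ P(x) log₂(P(x)/Q(x))

Computing term by term:
  P(1)·log₂(P(1)/Q(1)) = 0.0163·log₂(0.0163/0.25) = -0.06421
  P(2)·log₂(P(2)/Q(2)) = 0.1877·log₂(0.1877/0.25) = -0.07761
  P(3)·log₂(P(3)/Q(3)) = 0.5582·log₂(0.5582/0.25) = 0.64687
  P(4)·log₂(P(4)/Q(4)) = 0.2378·log₂(0.2378/0.25) = -0.01716

D_KL(P||Q) = -0.06421 - 0.07761 + 0.64687 - 0.01716 = 0.48789 ≈ 0.4879 bits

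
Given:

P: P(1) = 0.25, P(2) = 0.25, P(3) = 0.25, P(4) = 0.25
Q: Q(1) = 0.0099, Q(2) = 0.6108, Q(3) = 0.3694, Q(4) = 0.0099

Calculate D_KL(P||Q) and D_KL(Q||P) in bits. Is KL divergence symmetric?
D_KL(P||Q) = 1.8662 bits, D_KL(Q||P) = 0.9030 bits. No, KL divergence is not symmetric.

D_KL(P||Q) = Σ P(x) log₂(P(x)/Q(x))

Computing term by term:
  P(1)·log₂(P(1)/Q(1)) = 0.25·log₂(0.25/0.0099) = 1.16459
  P(2)·log₂(P(2)/Q(2)) = 0.25·log₂(0.25/0.6108) = -0.32219
  P(3)·log₂(P(3)/Q(3)) = 0.25·log₂(0.25/0.3694) = -0.14081
  P(4)·log₂(P(4)/Q(4)) = 0.25·log₂(0.25/0.0099) = 1.16459

D_KL(P||Q) = 1.16459 - 0.32219 - 0.14081 + 1.16459 = 1.86618 ≈ 1.8662 bits

D_KL(Q||P) = Σ Q(x) log₂(Q(x)/P(x))

Computing term by term:
  Q(1)·log₂(Q(1)/P(1)) = 0.0099·log₂(0.0099/0.25) = -0.04612
  Q(2)·log₂(Q(2)/P(2)) = 0.6108·log₂(0.6108/0.25) = 0.78718
  Q(3)·log₂(Q(3)/P(3)) = 0.3694·log₂(0.3694/0.25) = 0.20807
  Q(4)·log₂(Q(4)/P(4)) = 0.0099·log₂(0.0099/0.25) = -0.04612

D_KL(Q||P) = -0.04612 + 0.78718 + 0.20807 - 0.04612 = 0.90301 ≈ 0.9030 bits

These are NOT equal (difference: 0.9632 bits). KL divergence is asymmetric: D_KL(P||Q) ≠ D_KL(Q||P) in general.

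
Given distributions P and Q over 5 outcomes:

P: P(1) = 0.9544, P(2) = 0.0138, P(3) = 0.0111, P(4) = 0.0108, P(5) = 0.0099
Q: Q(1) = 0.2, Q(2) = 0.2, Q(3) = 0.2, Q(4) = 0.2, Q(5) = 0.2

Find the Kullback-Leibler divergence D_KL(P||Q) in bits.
1.9638 bits

D_KL(P||Q) = Σ P(x) log₂(P(x)/Q(x))

Computing term by term:
  P(1)·log₂(P(1)/Q(1)) = 0.9544·log₂(0.9544/0.2) = 2.15178
  P(2)·log₂(P(2)/Q(2)) = 0.0138·log₂(0.0138/0.2) = -0.05323
  P(3)·log₂(P(3)/Q(3)) = 0.0111·log₂(0.0111/0.2) = -0.04630
  P(4)·log₂(P(4)/Q(4)) = 0.0108·log₂(0.0108/0.2) = -0.04548
  P(5)·log₂(P(5)/Q(5)) = 0.0099·log₂(0.0099/0.2) = -0.04293

D_KL(P||Q) = 2.15178 - 0.05323 - 0.04630 - 0.04548 - 0.04293 = 1.96384 ≈ 1.9638 bits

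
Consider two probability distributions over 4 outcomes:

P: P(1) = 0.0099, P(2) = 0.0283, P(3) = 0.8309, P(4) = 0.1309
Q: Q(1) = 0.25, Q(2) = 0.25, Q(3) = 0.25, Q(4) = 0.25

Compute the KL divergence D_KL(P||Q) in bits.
1.1825 bits

D_KL(P||Q) = Σ P(x) log₂(P(x)/Q(x))

Computing term by term:
  P(1)·log₂(P(1)/Q(1)) = 0.0099·log₂(0.0099/0.25) = -0.04612
  P(2)·log₂(P(2)/Q(2)) = 0.0283·log₂(0.0283/0.25) = -0.08895
  P(3)·log₂(P(3)/Q(3)) = 0.8309·log₂(0.8309/0.25) = 1.43974
  P(4)·log₂(P(4)/Q(4)) = 0.1309·log₂(0.1309/0.25) = -0.12219

D_KL(P||Q) = -0.04612 - 0.08895 + 1.43974 - 0.12219 = 1.18248 ≈ 1.1825 bits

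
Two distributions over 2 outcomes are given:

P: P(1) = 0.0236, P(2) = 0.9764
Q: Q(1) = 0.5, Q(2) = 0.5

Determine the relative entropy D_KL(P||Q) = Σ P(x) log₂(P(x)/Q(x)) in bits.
0.8388 bits

D_KL(P||Q) = Σ P(x) log₂(P(x)/Q(x))

Computing term by term:
  P(1)·log₂(P(1)/Q(1)) = 0.0236·log₂(0.0236/0.5) = -0.10396
  P(2)·log₂(P(2)/Q(2)) = 0.9764·log₂(0.9764/0.5) = 0.94276

D_KL(P||Q) = -0.10396 + 0.94276 = 0.83880 ≈ 0.8388 bits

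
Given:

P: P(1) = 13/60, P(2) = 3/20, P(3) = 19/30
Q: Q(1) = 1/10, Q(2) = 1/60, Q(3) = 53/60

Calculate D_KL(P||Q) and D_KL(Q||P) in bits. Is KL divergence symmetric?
D_KL(P||Q) = 0.4132 bits, D_KL(Q||P) = 0.2596 bits. No, KL divergence is not symmetric.

D_KL(P||Q) = Σ P(x) log₂(P(x)/Q(x))

Computing term by term:
  P(1)·log₂(P(1)/Q(1)) = (13/60)·log₂((13/60)/(1/10)) = 0.24169
  P(2)·log₂(P(2)/Q(2)) = (3/20)·log₂((3/20)/(1/60)) = 0.47549
  P(3)·log₂(P(3)/Q(3)) = (19/30)·log₂((19/30)/(53/60)) = -0.30400

D_KL(P||Q) = 0.24169 + 0.47549 - 0.30400 = 0.41318 ≈ 0.4132 bits

D_KL(Q||P) = Σ Q(x) log₂(Q(x)/P(x))

Computing term by term:
  Q(1)·log₂(Q(1)/P(1)) = (1/10)·log₂((1/10)/(13/60)) = -0.11155
  Q(2)·log₂(Q(2)/P(2)) = (1/60)·log₂((1/60)/(3/20)) = -0.05283
  Q(3)·log₂(Q(3)/P(3)) = (53/60)·log₂((53/60)/(19/30)) = 0.42399

D_KL(Q||P) = -0.11155 - 0.05283 + 0.42399 = 0.25961 ≈ 0.2596 bits

These are NOT equal (difference: 0.1536 bits). KL divergence is asymmetric: D_KL(P||Q) ≠ D_KL(Q||P) in general.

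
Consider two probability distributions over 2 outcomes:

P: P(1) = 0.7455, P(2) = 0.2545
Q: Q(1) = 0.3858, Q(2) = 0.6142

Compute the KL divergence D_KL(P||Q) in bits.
0.3850 bits

D_KL(P||Q) = Σ P(x) log₂(P(x)/Q(x))

Computing term by term:
  P(1)·log₂(P(1)/Q(1)) = 0.7455·log₂(0.7455/0.3858) = 0.70849
  P(2)·log₂(P(2)/Q(2)) = 0.2545·log₂(0.2545/0.6142) = -0.32348

D_KL(P||Q) = 0.70849 - 0.32348 = 0.38501 ≈ 0.3850 bits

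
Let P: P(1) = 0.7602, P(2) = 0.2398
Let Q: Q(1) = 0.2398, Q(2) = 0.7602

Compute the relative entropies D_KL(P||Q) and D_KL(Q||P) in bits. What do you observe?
D_KL(P||Q) = 0.8662 bits, D_KL(Q||P) = 0.8662 bits. The two directions give the same value here, because Q is a self-inverse relabeling of P; in general KL divergence is asymmetric.

D_KL(P||Q) = Σ P(x) log₂(P(x)/Q(x))

Computing term by term:
  P(1)·log₂(P(1)/Q(1)) = 0.7602·log₂(0.7602/0.2398) = 1.26539
  P(2)·log₂(P(2)/Q(2)) = 0.2398·log₂(0.2398/0.7602) = -0.39916

D_KL(P||Q) = 1.26539 - 0.39916 = 0.86623 ≈ 0.8662 bits

D_KL(Q||P) = Σ Q(x) log₂(Q(x)/P(x))

Computing term by term:
  Q(1)·log₂(Q(1)/P(1)) = 0.2398·log₂(0.2398/0.7602) = -0.39916
  Q(2)·log₂(Q(2)/P(2)) = 0.7602·log₂(0.7602/0.2398) = 1.26539

D_KL(Q||P) = -0.39916 + 1.26539 = 0.86623 ≈ 0.8662 bits

These ARE equal here. Q is P with outcomes relabeled (Q(1) = P(2), Q(2) = P(1)) by a relabeling that is its own inverse, so the two sums contain exactly the same terms in a different order. This is a special case — KL divergence is not symmetric in general: D_KL(P||Q) ≠ D_KL(Q||P) for most P, Q.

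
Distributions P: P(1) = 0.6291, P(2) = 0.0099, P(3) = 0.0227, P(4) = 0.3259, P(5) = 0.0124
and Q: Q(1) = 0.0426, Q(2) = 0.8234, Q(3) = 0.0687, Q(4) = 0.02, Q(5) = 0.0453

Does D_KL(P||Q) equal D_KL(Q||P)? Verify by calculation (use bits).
D_KL(P||Q) = 3.6333 bits, D_KL(Q||P) = 5.2001 bits. No — D_KL(P||Q) ≠ D_KL(Q||P) for this pair.

D_KL(P||Q) = Σ P(x) log₂(P(x)/Q(x))

Computing term by term:
  P(1)·log₂(P(1)/Q(1)) = 0.6291·log₂(0.6291/0.0426) = 2.44365
  P(2)·log₂(P(2)/Q(2)) = 0.0099·log₂(0.0099/0.8234) = -0.06314
  P(3)·log₂(P(3)/Q(3)) = 0.0227·log₂(0.0227/0.0687) = -0.03627
  P(4)·log₂(P(4)/Q(4)) = 0.3259·log₂(0.3259/0.02) = 1.31219
  P(5)·log₂(P(5)/Q(5)) = 0.0124·log₂(0.0124/0.0453) = -0.02318

D_KL(P||Q) = 2.44365 - 0.06314 - 0.03627 + 1.31219 - 0.02318 = 3.63325 ≈ 3.6333 bits

D_KL(Q||P) = Σ Q(x) log₂(Q(x)/P(x))

Computing term by term:
  Q(1)·log₂(Q(1)/P(1)) = 0.0426·log₂(0.0426/0.6291) = -0.16547
  Q(2)·log₂(Q(2)/P(2)) = 0.8234·log₂(0.8234/0.0099) = 5.25166
  Q(3)·log₂(Q(3)/P(3)) = 0.0687·log₂(0.0687/0.0227) = 0.10976
  Q(4)·log₂(Q(4)/P(4)) = 0.02·log₂(0.02/0.3259) = -0.08053
  Q(5)·log₂(Q(5)/P(5)) = 0.0453·log₂(0.0453/0.0124) = 0.08467

D_KL(Q||P) = -0.16547 + 5.25166 + 0.10976 - 0.08053 + 0.08467 = 5.20009 ≈ 5.2001 bits

These are NOT equal (difference: 1.5668 bits). KL divergence is asymmetric: D_KL(P||Q) ≠ D_KL(Q||P) in general.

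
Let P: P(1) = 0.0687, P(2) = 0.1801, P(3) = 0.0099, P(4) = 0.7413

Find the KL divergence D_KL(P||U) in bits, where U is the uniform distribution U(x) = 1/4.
0.9031 bits

U(i) = 1/4 for all i

D_KL(P||U) = Σ P(x) log₂(P(x) / (1/4))
           = Σ P(x) log₂(P(x)) + log₂(4)
           = log₂(4) - H(P)

H(P) = -Σ P(x) log₂(P(x)):
  -P(1)·log₂(P(1)) = -(0.0687)·log₂(0.0687) = 0.26543
  -P(2)·log₂(P(2)) = -(0.1801)·log₂(0.1801) = 0.44541
  -P(3)·log₂(P(3)) = -(0.0099)·log₂(0.0099) = 0.06592
  -P(4)·log₂(P(4)) = -(0.7413)·log₂(0.7413) = 0.32015
H(P) = 0.26543 + 0.44541 + 0.06592 + 0.32015 = 1.09691 bits

log₂(4) = 2.00000 bits

D_KL(P||U) = 2.00000 - 1.09691 = 0.90309 ≈ 0.9031 bits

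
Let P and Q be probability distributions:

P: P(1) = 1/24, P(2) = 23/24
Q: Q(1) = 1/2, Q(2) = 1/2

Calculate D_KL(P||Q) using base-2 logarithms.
0.7501 bits

D_KL(P||Q) = Σ P(x) log₂(P(x)/Q(x))

Computing term by term:
  P(1)·log₂(P(1)/Q(1)) = (1/24)·log₂((1/24)/(1/2)) = -0.14937
  P(2)·log₂(P(2)/Q(2)) = (23/24)·log₂((23/24)/(1/2)) = 0.89949

D_KL(P||Q) = -0.14937 + 0.89949 = 0.75012 ≈ 0.7501 bits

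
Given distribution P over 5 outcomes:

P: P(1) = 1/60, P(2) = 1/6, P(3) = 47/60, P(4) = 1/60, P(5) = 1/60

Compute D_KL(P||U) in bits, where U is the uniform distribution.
1.3198 bits

U(i) = 1/5 for all i

D_KL(P||U) = Σ P(x) log₂(P(x) / (1/5))
           = Σ P(x) log₂(P(x)) + log₂(5)
           = log₂(5) - H(P)

H(P) = -Σ P(x) log₂(P(x)):
  -P(1)·log₂(P(1)) = -(1/60)·log₂(1/60) = 0.09845
  -P(2)·log₂(P(2)) = -(1/6)·log₂(1/6) = 0.43083
  -P(3)·log₂(P(3)) = -(47/60)·log₂(47/60) = 0.27597
  -P(4)·log₂(P(4)) = -(1/60)·log₂(1/60) = 0.09845
  -P(5)·log₂(P(5)) = -(1/60)·log₂(1/60) = 0.09845
H(P) = 0.09845 + 0.43083 + 0.27597 + 0.09845 + 0.09845 = 1.00215 bits

log₂(5) = 2.32193 bits

D_KL(P||U) = 2.32193 - 1.00215 = 1.31978 ≈ 1.3198 bits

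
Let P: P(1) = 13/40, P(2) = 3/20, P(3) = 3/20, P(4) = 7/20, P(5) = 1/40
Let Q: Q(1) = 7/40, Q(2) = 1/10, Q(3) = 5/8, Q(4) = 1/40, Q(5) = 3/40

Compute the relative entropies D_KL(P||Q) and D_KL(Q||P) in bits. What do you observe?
D_KL(P||Q) = 1.3621 bits, D_KL(Q||P) = 1.0957 bits. The two directions give different values (D_KL(P||Q) exceeds D_KL(Q||P) by 0.2664 bits): KL divergence is asymmetric.

D_KL(P||Q) = Σ P(x) log₂(P(x)/Q(x))

Computing term by term:
  P(1)·log₂(P(1)/Q(1)) = (13/40)·log₂((13/40)/(7/40)) = 0.29025
  P(2)·log₂(P(2)/Q(2)) = (3/20)·log₂((3/20)/(1/10)) = 0.08774
  P(3)·log₂(P(3)/Q(3)) = (3/20)·log₂((3/20)/(5/8)) = -0.30883
  P(4)·log₂(P(4)/Q(4)) = (7/20)·log₂((7/20)/(1/40)) = 1.33257
  P(5)·log₂(P(5)/Q(5)) = (1/40)·log₂((1/40)/(3/40)) = -0.03962

D_KL(P||Q) = 0.29025 + 0.08774 - 0.30883 + 1.33257 - 0.03962 = 1.36211 ≈ 1.3621 bits

D_KL(Q||P) = Σ Q(x) log₂(Q(x)/P(x))

Computing term by term:
  Q(1)·log₂(Q(1)/P(1)) = (7/40)·log₂((7/40)/(13/40)) = -0.15629
  Q(2)·log₂(Q(2)/P(2)) = (1/10)·log₂((1/10)/(3/20)) = -0.05850
  Q(3)·log₂(Q(3)/P(3)) = (5/8)·log₂((5/8)/(3/20)) = 1.28681
  Q(4)·log₂(Q(4)/P(4)) = (1/40)·log₂((1/40)/(7/20)) = -0.09518
  Q(5)·log₂(Q(5)/P(5)) = (3/40)·log₂((3/40)/(1/40)) = 0.11887

D_KL(Q||P) = -0.15629 - 0.05850 + 1.28681 - 0.09518 + 0.11887 = 1.09571 ≈ 1.0957 bits

These are NOT equal (difference: 0.2664 bits). KL divergence is asymmetric: D_KL(P||Q) ≠ D_KL(Q||P) in general.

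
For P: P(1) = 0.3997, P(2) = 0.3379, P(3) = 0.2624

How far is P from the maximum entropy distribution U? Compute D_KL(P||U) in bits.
0.0208 bits

U(i) = 1/3 for all i

D_KL(P||U) = Σ P(x) log₂(P(x) / (1/3))
           = Σ P(x) log₂(P(x)) + log₂(3)
           = log₂(3) - H(P)

H(P) = -Σ P(x) log₂(P(x)):
  -P(1)·log₂(P(1)) = -(0.3997)·log₂(0.3997) = 0.52881
  -P(2)·log₂(P(2)) = -(0.3379)·log₂(0.3379) = 0.52893
  -P(3)·log₂(P(3)) = -(0.2624)·log₂(0.2624) = 0.50647
H(P) = 0.52881 + 0.52893 + 0.50647 = 1.56421 bits

log₂(3) = 1.58496 bits

D_KL(P||U) = 1.58496 - 1.56421 = 0.02075 ≈ 0.0208 bits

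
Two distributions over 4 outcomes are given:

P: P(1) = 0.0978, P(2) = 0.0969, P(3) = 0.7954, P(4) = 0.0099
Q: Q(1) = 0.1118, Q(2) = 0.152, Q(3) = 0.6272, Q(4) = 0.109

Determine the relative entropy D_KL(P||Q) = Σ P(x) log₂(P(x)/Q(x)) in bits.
0.1566 bits

D_KL(P||Q) = Σ P(x) log₂(P(x)/Q(x))

Computing term by term:
  P(1)·log₂(P(1)/Q(1)) = 0.0978·log₂(0.0978/0.1118) = -0.01888
  P(2)·log₂(P(2)/Q(2)) = 0.0969·log₂(0.0969/0.152) = -0.06294
  P(3)·log₂(P(3)/Q(3)) = 0.7954·log₂(0.7954/0.6272) = 0.27263
  P(4)·log₂(P(4)/Q(4)) = 0.0099·log₂(0.0099/0.109) = -0.03426

D_KL(P||Q) = -0.01888 - 0.06294 + 0.27263 - 0.03426 = 0.15655 ≈ 0.1566 bits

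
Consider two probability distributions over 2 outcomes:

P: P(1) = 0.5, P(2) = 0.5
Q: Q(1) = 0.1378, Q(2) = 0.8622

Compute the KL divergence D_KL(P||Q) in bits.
0.5366 bits

D_KL(P||Q) = Σ P(x) log₂(P(x)/Q(x))

Computing term by term:
  P(1)·log₂(P(1)/Q(1)) = 0.5·log₂(0.5/0.1378) = 0.92968
  P(2)·log₂(P(2)/Q(2)) = 0.5·log₂(0.5/0.8622) = -0.39305

D_KL(P||Q) = 0.92968 - 0.39305 = 0.53663 ≈ 0.5366 bits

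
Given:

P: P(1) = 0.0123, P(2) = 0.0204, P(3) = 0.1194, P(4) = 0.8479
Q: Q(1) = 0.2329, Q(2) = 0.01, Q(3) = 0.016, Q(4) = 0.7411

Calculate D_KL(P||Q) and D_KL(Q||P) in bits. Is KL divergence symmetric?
D_KL(P||Q) = 0.4797 bits, D_KL(Q||P) = 0.7876 bits. No, KL divergence is not symmetric.

D_KL(P||Q) = Σ P(x) log₂(P(x)/Q(x))

Computing term by term:
  P(1)·log₂(P(1)/Q(1)) = 0.0123·log₂(0.0123/0.2329) = -0.05219
  P(2)·log₂(P(2)/Q(2)) = 0.0204·log₂(0.0204/0.01) = 0.02098
  P(3)·log₂(P(3)/Q(3)) = 0.1194·log₂(0.1194/0.016) = 0.34622
  P(4)·log₂(P(4)/Q(4)) = 0.8479·log₂(0.8479/0.7411) = 0.16468

D_KL(P||Q) = -0.05219 + 0.02098 + 0.34622 + 0.16468 = 0.47969 ≈ 0.4797 bits

D_KL(Q||P) = Σ Q(x) log₂(Q(x)/P(x))

Computing term by term:
  Q(1)·log₂(Q(1)/P(1)) = 0.2329·log₂(0.2329/0.0123) = 0.98819
  Q(2)·log₂(Q(2)/P(2)) = 0.01·log₂(0.01/0.0204) = -0.01029
  Q(3)·log₂(Q(3)/P(3)) = 0.016·log₂(0.016/0.1194) = -0.04639
  Q(4)·log₂(Q(4)/P(4)) = 0.7411·log₂(0.7411/0.8479) = -0.14394

D_KL(Q||P) = 0.98819 - 0.01029 - 0.04639 - 0.14394 = 0.78757 ≈ 0.7876 bits

These are NOT equal (difference: 0.3079 bits). KL divergence is asymmetric: D_KL(P||Q) ≠ D_KL(Q||P) in general.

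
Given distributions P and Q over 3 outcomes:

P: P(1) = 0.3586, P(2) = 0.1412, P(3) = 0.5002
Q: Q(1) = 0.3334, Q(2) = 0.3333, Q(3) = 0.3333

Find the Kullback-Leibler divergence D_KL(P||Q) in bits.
0.1557 bits

D_KL(P||Q) = Σ P(x) log₂(P(x)/Q(x))

Computing term by term:
  P(1)·log₂(P(1)/Q(1)) = 0.3586·log₂(0.3586/0.3334) = 0.03770
  P(2)·log₂(P(2)/Q(2)) = 0.1412·log₂(0.1412/0.3333) = -0.17496
  P(3)·log₂(P(3)/Q(3)) = 0.5002·log₂(0.5002/0.3333) = 0.29296

D_KL(P||Q) = 0.03770 - 0.17496 + 0.29296 = 0.15570 ≈ 0.1557 bits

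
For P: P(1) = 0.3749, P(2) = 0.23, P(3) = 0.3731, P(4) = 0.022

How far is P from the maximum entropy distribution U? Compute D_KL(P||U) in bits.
0.3299 bits

U(i) = 1/4 for all i

D_KL(P||U) = Σ P(x) log₂(P(x) / (1/4))
           = Σ P(x) log₂(P(x)) + log₂(4)
           = log₂(4) - H(P)

H(P) = -Σ P(x) log₂(P(x)):
  -P(1)·log₂(P(1)) = -(0.3749)·log₂(0.3749) = 0.53064
  -P(2)·log₂(P(2)) = -(0.23)·log₂(0.23) = 0.48767
  -P(3)·log₂(P(3)) = -(0.3731)·log₂(0.3731) = 0.53068
  -P(4)·log₂(P(4)) = -(0.022)·log₂(0.022) = 0.12114
H(P) = 0.53064 + 0.48767 + 0.53068 + 0.12114 = 1.67013 bits

log₂(4) = 2.00000 bits

D_KL(P||U) = 2.00000 - 1.67013 = 0.32987 ≈ 0.3299 bits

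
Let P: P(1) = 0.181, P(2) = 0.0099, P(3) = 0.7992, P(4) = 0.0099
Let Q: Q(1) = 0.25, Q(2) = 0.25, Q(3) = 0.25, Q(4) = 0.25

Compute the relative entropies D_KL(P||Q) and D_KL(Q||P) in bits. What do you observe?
D_KL(P||Q) = 1.1634 bits, D_KL(Q||P) = 2.0265 bits. The two directions give different values (D_KL(Q||P) exceeds D_KL(P||Q) by 0.8631 bits): KL divergence is asymmetric.

D_KL(P||Q) = Σ P(x) log₂(P(x)/Q(x))

Computing term by term:
  P(1)·log₂(P(1)/Q(1)) = 0.181·log₂(0.181/0.25) = -0.08433
  P(2)·log₂(P(2)/Q(2)) = 0.0099·log₂(0.0099/0.25) = -0.04612
  P(3)·log₂(P(3)/Q(3)) = 0.7992·log₂(0.7992/0.25) = 1.33996
  P(4)·log₂(P(4)/Q(4)) = 0.0099·log₂(0.0099/0.25) = -0.04612

D_KL(P||Q) = -0.08433 - 0.04612 + 1.33996 - 0.04612 = 1.16339 ≈ 1.1634 bits

D_KL(Q||P) = Σ Q(x) log₂(Q(x)/P(x))

Computing term by term:
  Q(1)·log₂(Q(1)/P(1)) = 0.25·log₂(0.25/0.181) = 0.11648
  Q(2)·log₂(Q(2)/P(2)) = 0.25·log₂(0.25/0.0099) = 1.16459
  Q(3)·log₂(Q(3)/P(3)) = 0.25·log₂(0.25/0.7992) = -0.41916
  Q(4)·log₂(Q(4)/P(4)) = 0.25·log₂(0.25/0.0099) = 1.16459

D_KL(Q||P) = 0.11648 + 1.16459 - 0.41916 + 1.16459 = 2.02650 ≈ 2.0265 bits

These are NOT equal (difference: 0.8631 bits). KL divergence is asymmetric: D_KL(P||Q) ≠ D_KL(Q||P) in general.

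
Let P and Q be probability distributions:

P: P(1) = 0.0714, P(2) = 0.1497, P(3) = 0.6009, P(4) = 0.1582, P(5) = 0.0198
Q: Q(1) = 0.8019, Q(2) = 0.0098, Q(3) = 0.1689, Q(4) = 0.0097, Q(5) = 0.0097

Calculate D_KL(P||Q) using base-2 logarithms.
2.0974 bits

D_KL(P||Q) = Σ P(x) log₂(P(x)/Q(x))

Computing term by term:
  P(1)·log₂(P(1)/Q(1)) = 0.0714·log₂(0.0714/0.8019) = -0.24915
  P(2)·log₂(P(2)/Q(2)) = 0.1497·log₂(0.1497/0.0098) = 0.58879
  P(3)·log₂(P(3)/Q(3)) = 0.6009·log₂(0.6009/0.1689) = 1.10022
  P(4)·log₂(P(4)/Q(4)) = 0.1582·log₂(0.1582/0.0097) = 0.63717
  P(5)·log₂(P(5)/Q(5)) = 0.0198·log₂(0.0198/0.0097) = 0.02038

D_KL(P||Q) = -0.24915 + 0.58879 + 1.10022 + 0.63717 + 0.02038 = 2.09741 ≈ 2.0974 bits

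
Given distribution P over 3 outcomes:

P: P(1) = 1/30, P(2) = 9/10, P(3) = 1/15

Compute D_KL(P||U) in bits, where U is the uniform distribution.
1.0241 bits

U(i) = 1/3 for all i

D_KL(P||U) = Σ P(x) log₂(P(x) / (1/3))
           = Σ P(x) log₂(P(x)) + log₂(3)
           = log₂(3) - H(P)

H(P) = -Σ P(x) log₂(P(x)):
  -P(1)·log₂(P(1)) = -(1/30)·log₂(1/30) = 0.16356
  -P(2)·log₂(P(2)) = -(9/10)·log₂(9/10) = 0.13680
  -P(3)·log₂(P(3)) = -(1/15)·log₂(1/15) = 0.26046
H(P) = 0.16356 + 0.13680 + 0.26046 = 0.56082 bits

log₂(3) = 1.58496 bits

D_KL(P||U) = 1.58496 - 0.56082 = 1.02414 ≈ 1.0241 bits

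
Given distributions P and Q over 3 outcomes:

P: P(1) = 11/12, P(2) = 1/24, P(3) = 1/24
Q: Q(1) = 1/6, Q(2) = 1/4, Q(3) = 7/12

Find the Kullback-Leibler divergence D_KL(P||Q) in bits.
1.9881 bits

D_KL(P||Q) = Σ P(x) log₂(P(x)/Q(x))

Computing term by term:
  P(1)·log₂(P(1)/Q(1)) = (11/12)·log₂((11/12)/(1/6)) = 2.25448
  P(2)·log₂(P(2)/Q(2)) = (1/24)·log₂((1/24)/(1/4)) = -0.10771
  P(3)·log₂(P(3)/Q(3)) = (1/24)·log₂((1/24)/(7/12)) = -0.15864

D_KL(P||Q) = 2.25448 - 0.10771 - 0.15864 = 1.98813 ≈ 1.9881 bits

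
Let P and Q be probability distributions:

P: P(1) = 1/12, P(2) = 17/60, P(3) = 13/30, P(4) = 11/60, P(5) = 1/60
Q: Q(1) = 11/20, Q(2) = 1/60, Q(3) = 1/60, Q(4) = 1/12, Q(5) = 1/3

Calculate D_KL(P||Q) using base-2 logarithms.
3.1046 bits

D_KL(P||Q) = Σ P(x) log₂(P(x)/Q(x))

Computing term by term:
  P(1)·log₂(P(1)/Q(1)) = (1/12)·log₂((1/12)/(11/20)) = -0.22687
  P(2)·log₂(P(2)/Q(2)) = (17/60)·log₂((17/60)/(1/60)) = 1.15811
  P(3)·log₂(P(3)/Q(3)) = (13/30)·log₂((13/30)/(1/60)) = 2.03686
  P(4)·log₂(P(4)/Q(4)) = (11/60)·log₂((11/60)/(1/12)) = 0.20854
  P(5)·log₂(P(5)/Q(5)) = (1/60)·log₂((1/60)/(1/3)) = -0.07203

D_KL(P||Q) = -0.22687 + 1.15811 + 2.03686 + 0.20854 - 0.07203 = 3.10461 ≈ 3.1046 bits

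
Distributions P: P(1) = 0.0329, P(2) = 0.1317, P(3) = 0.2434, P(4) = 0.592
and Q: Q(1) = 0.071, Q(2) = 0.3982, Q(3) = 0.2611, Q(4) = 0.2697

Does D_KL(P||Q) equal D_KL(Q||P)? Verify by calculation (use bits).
D_KL(P||Q) = 0.4001 bits, D_KL(Q||P) = 0.4350 bits. No — D_KL(P||Q) ≠ D_KL(Q||P) for this pair.

D_KL(P||Q) = Σ P(x) log₂(P(x)/Q(x))

Computing term by term:
  P(1)·log₂(P(1)/Q(1)) = 0.0329·log₂(0.0329/0.071) = -0.03651
  P(2)·log₂(P(2)/Q(2)) = 0.1317·log₂(0.1317/0.3982) = -0.21022
  P(3)·log₂(P(3)/Q(3)) = 0.2434·log₂(0.2434/0.2611) = -0.02465
  P(4)·log₂(P(4)/Q(4)) = 0.592·log₂(0.592/0.2697) = 0.67147

D_KL(P||Q) = -0.03651 - 0.21022 - 0.02465 + 0.67147 = 0.40009 ≈ 0.4001 bits

D_KL(Q||P) = Σ Q(x) log₂(Q(x)/P(x))

Computing term by term:
  Q(1)·log₂(Q(1)/P(1)) = 0.071·log₂(0.071/0.0329) = 0.07879
  Q(2)·log₂(Q(2)/P(2)) = 0.3982·log₂(0.3982/0.1317) = 0.63562
  Q(3)·log₂(Q(3)/P(3)) = 0.2611·log₂(0.2611/0.2434) = 0.02644
  Q(4)·log₂(Q(4)/P(4)) = 0.2697·log₂(0.2697/0.592) = -0.30590

D_KL(Q||P) = 0.07879 + 0.63562 + 0.02644 - 0.30590 = 0.43495 ≈ 0.4350 bits

These are NOT equal (difference: 0.0349 bits). KL divergence is asymmetric: D_KL(P||Q) ≠ D_KL(Q||P) in general.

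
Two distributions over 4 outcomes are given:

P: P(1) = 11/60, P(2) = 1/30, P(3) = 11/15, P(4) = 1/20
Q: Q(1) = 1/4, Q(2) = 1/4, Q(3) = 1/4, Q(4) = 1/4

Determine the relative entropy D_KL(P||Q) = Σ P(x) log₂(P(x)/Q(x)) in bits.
0.8435 bits

D_KL(P||Q) = Σ P(x) log₂(P(x)/Q(x))

Computing term by term:
  P(1)·log₂(P(1)/Q(1)) = (11/60)·log₂((11/60)/(1/4)) = -0.08203
  P(2)·log₂(P(2)/Q(2)) = (1/30)·log₂((1/30)/(1/4)) = -0.09690
  P(3)·log₂(P(3)/Q(3)) = (11/15)·log₂((11/15)/(1/4)) = 1.13853
  P(4)·log₂(P(4)/Q(4)) = (1/20)·log₂((1/20)/(1/4)) = -0.11610

D_KL(P||Q) = -0.08203 - 0.09690 + 1.13853 - 0.11610 = 0.84350 ≈ 0.8435 bits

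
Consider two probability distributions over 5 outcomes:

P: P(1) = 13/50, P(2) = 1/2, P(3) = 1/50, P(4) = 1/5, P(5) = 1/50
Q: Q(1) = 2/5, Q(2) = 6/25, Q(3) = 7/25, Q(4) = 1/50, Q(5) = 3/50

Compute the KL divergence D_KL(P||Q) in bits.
0.9244 bits

D_KL(P||Q) = Σ P(x) log₂(P(x)/Q(x))

Computing term by term:
  P(1)·log₂(P(1)/Q(1)) = (13/50)·log₂((13/50)/(2/5)) = -0.16159
  P(2)·log₂(P(2)/Q(2)) = (1/2)·log₂((1/2)/(6/25)) = 0.52945
  P(3)·log₂(P(3)/Q(3)) = (1/50)·log₂((1/50)/(7/25)) = -0.07615
  P(4)·log₂(P(4)/Q(4)) = (1/5)·log₂((1/5)/(1/50)) = 0.66439
  P(5)·log₂(P(5)/Q(5)) = (1/50)·log₂((1/50)/(3/50)) = -0.03170

D_KL(P||Q) = -0.16159 + 0.52945 - 0.07615 + 0.66439 - 0.03170 = 0.92440 ≈ 0.9244 bits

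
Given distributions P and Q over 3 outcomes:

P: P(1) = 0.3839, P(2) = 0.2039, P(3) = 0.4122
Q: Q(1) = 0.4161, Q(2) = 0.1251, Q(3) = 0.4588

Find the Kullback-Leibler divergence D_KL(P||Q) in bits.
0.0354 bits

D_KL(P||Q) = Σ P(x) log₂(P(x)/Q(x))

Computing term by term:
  P(1)·log₂(P(1)/Q(1)) = 0.3839·log₂(0.3839/0.4161) = -0.04461
  P(2)·log₂(P(2)/Q(2)) = 0.2039·log₂(0.2039/0.1251) = 0.14370
  P(3)·log₂(P(3)/Q(3)) = 0.4122·log₂(0.4122/0.4588) = -0.06369

D_KL(P||Q) = -0.04461 + 0.14370 - 0.06369 = 0.03540 ≈ 0.0354 bits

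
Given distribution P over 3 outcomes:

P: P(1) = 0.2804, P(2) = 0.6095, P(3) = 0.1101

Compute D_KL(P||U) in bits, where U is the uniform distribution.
0.2848 bits

U(i) = 1/3 for all i

D_KL(P||U) = Σ P(x) log₂(P(x) / (1/3))
           = Σ P(x) log₂(P(x)) + log₂(3)
           = log₂(3) - H(P)

H(P) = -Σ P(x) log₂(P(x)):
  -P(1)·log₂(P(1)) = -(0.2804)·log₂(0.2804) = 0.51438
  -P(2)·log₂(P(2)) = -(0.6095)·log₂(0.6095) = 0.43537
  -P(3)·log₂(P(3)) = -(0.1101)·log₂(0.1101) = 0.35046
H(P) = 0.51438 + 0.43537 + 0.35046 = 1.30021 bits

log₂(3) = 1.58496 bits

D_KL(P||U) = 1.58496 - 1.30021 = 0.28475 ≈ 0.2848 bits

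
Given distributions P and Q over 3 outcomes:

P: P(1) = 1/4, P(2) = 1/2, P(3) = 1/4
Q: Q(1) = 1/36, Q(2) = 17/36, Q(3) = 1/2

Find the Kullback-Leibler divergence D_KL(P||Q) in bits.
0.5837 bits

D_KL(P||Q) = Σ P(x) log₂(P(x)/Q(x))

Computing term by term:
  P(1)·log₂(P(1)/Q(1)) = (1/4)·log₂((1/4)/(1/36)) = 0.79248
  P(2)·log₂(P(2)/Q(2)) = (1/2)·log₂((1/2)/(17/36)) = 0.04123
  P(3)·log₂(P(3)/Q(3)) = (1/4)·log₂((1/4)/(1/2)) = -0.25000

D_KL(P||Q) = 0.79248 + 0.04123 - 0.25000 = 0.58371 ≈ 0.5837 bits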